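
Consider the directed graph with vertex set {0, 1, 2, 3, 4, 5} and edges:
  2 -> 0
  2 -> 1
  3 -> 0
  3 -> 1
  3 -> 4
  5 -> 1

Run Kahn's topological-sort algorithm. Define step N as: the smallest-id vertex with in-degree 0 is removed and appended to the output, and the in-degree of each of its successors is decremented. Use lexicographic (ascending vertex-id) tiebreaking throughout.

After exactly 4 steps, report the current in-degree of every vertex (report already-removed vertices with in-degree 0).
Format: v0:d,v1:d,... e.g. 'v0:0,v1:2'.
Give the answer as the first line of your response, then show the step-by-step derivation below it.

v0:0,v1:1,v2:0,v3:0,v4:0,v5:0

step 1: output 2; order=[2]; indeg=(1,2,0,0,1,0)
step 2: output 3; order=[2,3]; indeg=(0,1,0,0,0,0)
step 3: output 0; order=[2,3,0]; indeg=(0,1,0,0,0,0)
step 4: output 4; order=[2,3,0,4]; indeg=(0,1,0,0,0,0)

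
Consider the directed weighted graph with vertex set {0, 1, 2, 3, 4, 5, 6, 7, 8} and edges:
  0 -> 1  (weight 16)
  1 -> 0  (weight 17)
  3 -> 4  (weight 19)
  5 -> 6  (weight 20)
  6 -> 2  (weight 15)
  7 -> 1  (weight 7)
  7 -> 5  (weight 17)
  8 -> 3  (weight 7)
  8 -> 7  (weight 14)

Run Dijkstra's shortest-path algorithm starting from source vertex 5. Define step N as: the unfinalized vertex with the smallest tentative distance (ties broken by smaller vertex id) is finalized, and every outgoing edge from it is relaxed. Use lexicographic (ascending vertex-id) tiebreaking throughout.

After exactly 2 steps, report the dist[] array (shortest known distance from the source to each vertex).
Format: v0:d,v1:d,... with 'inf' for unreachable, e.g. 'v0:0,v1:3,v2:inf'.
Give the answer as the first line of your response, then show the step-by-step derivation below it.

v0:inf,v1:inf,v2:35,v3:inf,v4:inf,v5:0,v6:20,v7:inf,v8:inf

step 1: dist = v0:inf,v1:inf,v2:inf,v3:inf,v4:inf,v5:0,v6:20,v7:inf,v8:inf
step 2: dist = v0:inf,v1:inf,v2:35,v3:inf,v4:inf,v5:0,v6:20,v7:inf,v8:inf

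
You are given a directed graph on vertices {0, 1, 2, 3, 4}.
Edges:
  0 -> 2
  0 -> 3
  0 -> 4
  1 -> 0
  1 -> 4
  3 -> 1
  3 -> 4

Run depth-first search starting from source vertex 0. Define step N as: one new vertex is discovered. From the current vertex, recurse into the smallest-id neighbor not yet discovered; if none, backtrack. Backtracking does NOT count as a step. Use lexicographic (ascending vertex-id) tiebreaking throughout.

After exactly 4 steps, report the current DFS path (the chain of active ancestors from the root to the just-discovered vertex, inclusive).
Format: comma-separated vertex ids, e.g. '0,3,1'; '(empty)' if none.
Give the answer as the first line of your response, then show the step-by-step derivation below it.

0,3,1

step 1: discover 0; path=0; order=0
step 2: discover 2; path=0>2; order=0,2
step 3: discover 3; path=0>3; order=0,2,3
step 4: discover 1; path=0>3>1; order=0,2,3,1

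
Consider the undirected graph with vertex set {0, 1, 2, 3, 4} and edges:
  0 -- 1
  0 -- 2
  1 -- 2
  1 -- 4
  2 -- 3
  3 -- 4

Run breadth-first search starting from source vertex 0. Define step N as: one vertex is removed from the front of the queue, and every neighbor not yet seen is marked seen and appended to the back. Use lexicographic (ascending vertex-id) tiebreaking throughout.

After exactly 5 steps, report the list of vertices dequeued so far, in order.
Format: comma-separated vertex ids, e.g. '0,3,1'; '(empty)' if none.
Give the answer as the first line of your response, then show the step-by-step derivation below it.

0,1,2,4,3

step 1: dequeue 0; queue=[1,2]; order=0
step 2: dequeue 1; queue=[2,4]; order=0,1
step 3: dequeue 2; queue=[4,3]; order=0,1,2
step 4: dequeue 4; queue=[3]; order=0,1,2,4
step 5: dequeue 3; queue=[(empty)]; order=0,1,2,4,3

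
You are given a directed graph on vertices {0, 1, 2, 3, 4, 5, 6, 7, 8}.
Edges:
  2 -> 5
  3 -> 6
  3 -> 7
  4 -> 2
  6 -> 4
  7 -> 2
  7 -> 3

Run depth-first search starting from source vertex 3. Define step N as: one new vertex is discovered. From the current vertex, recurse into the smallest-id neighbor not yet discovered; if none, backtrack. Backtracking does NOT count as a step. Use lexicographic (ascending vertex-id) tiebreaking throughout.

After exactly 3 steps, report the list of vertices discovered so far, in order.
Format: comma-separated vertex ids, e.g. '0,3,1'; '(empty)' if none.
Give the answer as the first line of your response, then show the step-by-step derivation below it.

3,6,4

step 1: discover 3; path=3; order=3
step 2: discover 6; path=3>6; order=3,6
step 3: discover 4; path=3>6>4; order=3,6,4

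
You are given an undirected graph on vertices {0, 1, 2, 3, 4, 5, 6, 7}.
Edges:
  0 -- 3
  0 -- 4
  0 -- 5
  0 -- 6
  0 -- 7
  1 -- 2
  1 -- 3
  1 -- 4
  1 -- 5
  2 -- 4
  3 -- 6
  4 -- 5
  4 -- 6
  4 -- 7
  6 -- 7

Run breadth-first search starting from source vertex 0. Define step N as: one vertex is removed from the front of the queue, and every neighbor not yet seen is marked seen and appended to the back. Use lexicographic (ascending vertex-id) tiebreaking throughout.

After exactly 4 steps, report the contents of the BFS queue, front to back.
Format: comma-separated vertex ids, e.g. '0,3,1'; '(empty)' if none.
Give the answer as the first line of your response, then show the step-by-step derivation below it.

6,7,1,2

step 1: dequeue 0; queue=[3,4,5,6,7]; order=0
step 2: dequeue 3; queue=[4,5,6,7,1]; order=0,3
step 3: dequeue 4; queue=[5,6,7,1,2]; order=0,3,4
step 4: dequeue 5; queue=[6,7,1,2]; order=0,3,4,5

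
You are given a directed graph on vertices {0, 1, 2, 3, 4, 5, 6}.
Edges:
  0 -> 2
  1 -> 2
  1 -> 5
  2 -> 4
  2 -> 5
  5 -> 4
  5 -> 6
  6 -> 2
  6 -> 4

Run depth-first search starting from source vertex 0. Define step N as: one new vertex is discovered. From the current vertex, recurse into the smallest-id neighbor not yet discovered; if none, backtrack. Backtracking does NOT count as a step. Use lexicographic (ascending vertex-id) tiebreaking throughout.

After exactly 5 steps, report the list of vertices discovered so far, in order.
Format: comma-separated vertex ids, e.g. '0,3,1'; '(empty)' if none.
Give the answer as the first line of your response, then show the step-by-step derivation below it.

0,2,4,5,6

step 1: discover 0; path=0; order=0
step 2: discover 2; path=0>2; order=0,2
step 3: discover 4; path=0>2>4; order=0,2,4
step 4: discover 5; path=0>2>5; order=0,2,4,5
step 5: discover 6; path=0>2>5>6; order=0,2,4,5,6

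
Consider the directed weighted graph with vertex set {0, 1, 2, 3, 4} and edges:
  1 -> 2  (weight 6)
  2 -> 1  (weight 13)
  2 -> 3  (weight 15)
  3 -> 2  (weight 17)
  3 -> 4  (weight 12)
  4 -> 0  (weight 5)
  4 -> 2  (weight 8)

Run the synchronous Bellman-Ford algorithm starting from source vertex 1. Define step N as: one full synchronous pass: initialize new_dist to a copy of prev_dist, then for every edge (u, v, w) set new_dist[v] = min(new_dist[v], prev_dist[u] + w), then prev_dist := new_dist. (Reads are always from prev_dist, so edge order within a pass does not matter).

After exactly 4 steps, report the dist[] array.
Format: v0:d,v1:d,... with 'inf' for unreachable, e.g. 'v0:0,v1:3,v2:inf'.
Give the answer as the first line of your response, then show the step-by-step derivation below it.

v0:38,v1:0,v2:6,v3:21,v4:33

step 1: dist = v0:inf,v1:0,v2:6,v3:inf,v4:inf
step 2: dist = v0:inf,v1:0,v2:6,v3:21,v4:inf
step 3: dist = v0:inf,v1:0,v2:6,v3:21,v4:33
step 4: dist = v0:38,v1:0,v2:6,v3:21,v4:33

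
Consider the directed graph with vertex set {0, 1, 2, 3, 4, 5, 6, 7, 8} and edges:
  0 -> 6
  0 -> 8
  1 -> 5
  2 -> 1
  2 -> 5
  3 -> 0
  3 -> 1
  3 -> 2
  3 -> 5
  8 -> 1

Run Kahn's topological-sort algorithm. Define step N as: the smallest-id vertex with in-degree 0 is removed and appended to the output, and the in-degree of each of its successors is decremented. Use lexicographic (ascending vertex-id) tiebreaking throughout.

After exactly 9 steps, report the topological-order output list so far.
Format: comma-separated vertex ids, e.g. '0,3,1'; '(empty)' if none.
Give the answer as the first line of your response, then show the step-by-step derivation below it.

3,0,2,4,6,7,8,1,5

step 1: output 3; order=[3]; indeg=(0,2,0,0,0,2,1,0,1)
step 2: output 0; order=[3,0]; indeg=(0,2,0,0,0,2,0,0,0)
step 3: output 2; order=[3,0,2]; indeg=(0,1,0,0,0,1,0,0,0)
step 4: output 4; order=[3,0,2,4]; indeg=(0,1,0,0,0,1,0,0,0)
step 5: output 6; order=[3,0,2,4,6]; indeg=(0,1,0,0,0,1,0,0,0)
step 6: output 7; order=[3,0,2,4,6,7]; indeg=(0,1,0,0,0,1,0,0,0)
step 7: output 8; order=[3,0,2,4,6,7,8]; indeg=(0,0,0,0,0,1,0,0,0)
step 8: output 1; order=[3,0,2,4,6,7,8,1]; indeg=(0,0,0,0,0,0,0,0,0)
step 9: output 5; order=[3,0,2,4,6,7,8,1,5]; indeg=(0,0,0,0,0,0,0,0,0)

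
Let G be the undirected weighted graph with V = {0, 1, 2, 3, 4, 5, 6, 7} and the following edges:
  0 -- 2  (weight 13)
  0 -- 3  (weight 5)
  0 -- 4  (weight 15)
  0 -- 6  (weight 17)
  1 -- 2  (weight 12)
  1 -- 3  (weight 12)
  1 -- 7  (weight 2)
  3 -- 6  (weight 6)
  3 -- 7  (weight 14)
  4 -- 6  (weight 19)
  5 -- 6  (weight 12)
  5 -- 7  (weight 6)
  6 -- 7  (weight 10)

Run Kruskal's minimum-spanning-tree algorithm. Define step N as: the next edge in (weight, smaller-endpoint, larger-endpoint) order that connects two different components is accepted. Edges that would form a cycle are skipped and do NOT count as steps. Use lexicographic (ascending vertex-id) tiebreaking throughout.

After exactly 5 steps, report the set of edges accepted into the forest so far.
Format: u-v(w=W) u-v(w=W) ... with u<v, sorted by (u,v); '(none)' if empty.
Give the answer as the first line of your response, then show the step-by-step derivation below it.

0-3(w=5) 1-7(w=2) 3-6(w=6) 5-7(w=6) 6-7(w=10)

step 1: add edge 1-7 (w=2); MST = {1-7(w=2)}
step 2: add edge 0-3 (w=5); MST = {0-3(w=5) 1-7(w=2)}
step 3: add edge 3-6 (w=6); MST = {0-3(w=5) 1-7(w=2) 3-6(w=6)}
step 4: add edge 5-7 (w=6); MST = {0-3(w=5) 1-7(w=2) 3-6(w=6) 5-7(w=6)}
step 5: add edge 6-7 (w=10); MST = {0-3(w=5) 1-7(w=2) 3-6(w=6) 5-7(w=6) 6-7(w=10)}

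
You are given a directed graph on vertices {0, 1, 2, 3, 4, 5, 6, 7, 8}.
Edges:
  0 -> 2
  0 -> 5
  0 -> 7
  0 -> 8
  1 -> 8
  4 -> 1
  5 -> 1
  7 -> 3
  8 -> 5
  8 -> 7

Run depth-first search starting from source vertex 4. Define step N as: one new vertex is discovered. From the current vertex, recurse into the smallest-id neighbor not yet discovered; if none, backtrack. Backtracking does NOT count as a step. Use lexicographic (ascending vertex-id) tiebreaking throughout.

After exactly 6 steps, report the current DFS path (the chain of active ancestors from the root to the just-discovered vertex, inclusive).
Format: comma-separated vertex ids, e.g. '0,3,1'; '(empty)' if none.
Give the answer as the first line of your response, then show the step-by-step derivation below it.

4,1,8,7,3

step 1: discover 4; path=4; order=4
step 2: discover 1; path=4>1; order=4,1
step 3: discover 8; path=4>1>8; order=4,1,8
step 4: discover 5; path=4>1>8>5; order=4,1,8,5
step 5: discover 7; path=4>1>8>7; order=4,1,8,5,7
step 6: discover 3; path=4>1>8>7>3; order=4,1,8,5,7,3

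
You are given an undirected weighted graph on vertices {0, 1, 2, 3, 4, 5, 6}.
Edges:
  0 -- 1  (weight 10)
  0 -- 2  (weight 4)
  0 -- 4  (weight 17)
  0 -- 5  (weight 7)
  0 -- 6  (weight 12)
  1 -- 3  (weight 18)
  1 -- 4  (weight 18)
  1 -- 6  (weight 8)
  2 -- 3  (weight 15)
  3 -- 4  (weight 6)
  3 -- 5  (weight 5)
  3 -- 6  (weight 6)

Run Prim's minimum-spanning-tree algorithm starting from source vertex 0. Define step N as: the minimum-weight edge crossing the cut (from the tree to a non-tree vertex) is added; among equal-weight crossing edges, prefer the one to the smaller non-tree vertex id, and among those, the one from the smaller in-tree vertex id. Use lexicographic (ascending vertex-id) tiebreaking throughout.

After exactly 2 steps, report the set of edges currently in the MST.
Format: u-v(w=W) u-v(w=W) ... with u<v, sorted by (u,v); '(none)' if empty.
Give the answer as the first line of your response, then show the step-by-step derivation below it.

0-2(w=4) 0-5(w=7)

step 1: add edge 0-2 (w=4); MST = {0-2(w=4)}
step 2: add edge 0-5 (w=7); MST = {0-2(w=4) 0-5(w=7)}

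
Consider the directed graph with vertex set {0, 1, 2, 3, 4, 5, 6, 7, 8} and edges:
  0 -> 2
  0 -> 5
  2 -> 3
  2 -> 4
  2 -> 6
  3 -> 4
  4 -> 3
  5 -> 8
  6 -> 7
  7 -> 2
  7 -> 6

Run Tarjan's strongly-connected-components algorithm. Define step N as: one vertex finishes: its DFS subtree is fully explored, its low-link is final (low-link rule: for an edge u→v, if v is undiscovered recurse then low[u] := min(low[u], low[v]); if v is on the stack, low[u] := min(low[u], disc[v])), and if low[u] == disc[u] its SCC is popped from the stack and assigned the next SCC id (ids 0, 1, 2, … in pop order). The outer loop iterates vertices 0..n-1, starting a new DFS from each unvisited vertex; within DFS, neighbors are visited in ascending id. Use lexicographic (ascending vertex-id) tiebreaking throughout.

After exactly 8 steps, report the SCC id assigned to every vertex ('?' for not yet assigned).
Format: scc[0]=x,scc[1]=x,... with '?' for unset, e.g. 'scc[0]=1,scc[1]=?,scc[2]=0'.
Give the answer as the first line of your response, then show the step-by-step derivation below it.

scc[0]=4,scc[1]=?,scc[2]=1,scc[3]=0,scc[4]=0,scc[5]=3,scc[6]=1,scc[7]=1,scc[8]=2

step 1: low=(low[0]=0,low[1]=?,low[2]=1,low[3]=2,low[4]=2,low[5]=?,low[6]=?,low[7]=?,low[8]=?); scc=(scc[0]=?,scc[1]=?,scc[2]=?,scc[3]=?,scc[4]=?,scc[5]=?,scc[6]=?,scc[7]=?,scc[8]=?)
step 2: low=(low[0]=0,low[1]=?,low[2]=1,low[3]=2,low[4]=2,low[5]=?,low[6]=?,low[7]=?,low[8]=?); scc=(scc[0]=?,scc[1]=?,scc[2]=?,scc[3]=0,scc[4]=0,scc[5]=?,scc[6]=?,scc[7]=?,scc[8]=?)
step 3: low=(low[0]=0,low[1]=?,low[2]=1,low[3]=2,low[4]=2,low[5]=?,low[6]=4,low[7]=1,low[8]=?); scc=(scc[0]=?,scc[1]=?,scc[2]=?,scc[3]=0,scc[4]=0,scc[5]=?,scc[6]=?,scc[7]=?,scc[8]=?)
step 4: low=(low[0]=0,low[1]=?,low[2]=1,low[3]=2,low[4]=2,low[5]=?,low[6]=1,low[7]=1,low[8]=?); scc=(scc[0]=?,scc[1]=?,scc[2]=?,scc[3]=0,scc[4]=0,scc[5]=?,scc[6]=?,scc[7]=?,scc[8]=?)
step 5: low=(low[0]=0,low[1]=?,low[2]=1,low[3]=2,low[4]=2,low[5]=?,low[6]=1,low[7]=1,low[8]=?); scc=(scc[0]=?,scc[1]=?,scc[2]=1,scc[3]=0,scc[4]=0,scc[5]=?,scc[6]=1,scc[7]=1,scc[8]=?)
step 6: low=(low[0]=0,low[1]=?,low[2]=1,low[3]=2,low[4]=2,low[5]=6,low[6]=1,low[7]=1,low[8]=7); scc=(scc[0]=?,scc[1]=?,scc[2]=1,scc[3]=0,scc[4]=0,scc[5]=?,scc[6]=1,scc[7]=1,scc[8]=2)
step 7: low=(low[0]=0,low[1]=?,low[2]=1,low[3]=2,low[4]=2,low[5]=6,low[6]=1,low[7]=1,low[8]=7); scc=(scc[0]=?,scc[1]=?,scc[2]=1,scc[3]=0,scc[4]=0,scc[5]=3,scc[6]=1,scc[7]=1,scc[8]=2)
step 8: low=(low[0]=0,low[1]=?,low[2]=1,low[3]=2,low[4]=2,low[5]=6,low[6]=1,low[7]=1,low[8]=7); scc=(scc[0]=4,scc[1]=?,scc[2]=1,scc[3]=0,scc[4]=0,scc[5]=3,scc[6]=1,scc[7]=1,scc[8]=2)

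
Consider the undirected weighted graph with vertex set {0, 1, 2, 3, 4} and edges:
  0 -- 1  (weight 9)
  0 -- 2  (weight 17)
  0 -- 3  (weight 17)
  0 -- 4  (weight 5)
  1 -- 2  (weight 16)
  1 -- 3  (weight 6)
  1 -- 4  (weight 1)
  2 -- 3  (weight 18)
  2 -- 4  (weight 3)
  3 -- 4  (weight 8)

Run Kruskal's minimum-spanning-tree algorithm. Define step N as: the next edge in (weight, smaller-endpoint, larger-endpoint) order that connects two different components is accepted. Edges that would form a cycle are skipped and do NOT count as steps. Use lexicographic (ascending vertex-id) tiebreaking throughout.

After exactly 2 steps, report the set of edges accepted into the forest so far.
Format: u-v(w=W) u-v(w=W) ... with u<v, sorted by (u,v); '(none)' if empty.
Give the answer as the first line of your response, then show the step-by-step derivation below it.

1-4(w=1) 2-4(w=3)

step 1: add edge 1-4 (w=1); MST = {1-4(w=1)}
step 2: add edge 2-4 (w=3); MST = {1-4(w=1) 2-4(w=3)}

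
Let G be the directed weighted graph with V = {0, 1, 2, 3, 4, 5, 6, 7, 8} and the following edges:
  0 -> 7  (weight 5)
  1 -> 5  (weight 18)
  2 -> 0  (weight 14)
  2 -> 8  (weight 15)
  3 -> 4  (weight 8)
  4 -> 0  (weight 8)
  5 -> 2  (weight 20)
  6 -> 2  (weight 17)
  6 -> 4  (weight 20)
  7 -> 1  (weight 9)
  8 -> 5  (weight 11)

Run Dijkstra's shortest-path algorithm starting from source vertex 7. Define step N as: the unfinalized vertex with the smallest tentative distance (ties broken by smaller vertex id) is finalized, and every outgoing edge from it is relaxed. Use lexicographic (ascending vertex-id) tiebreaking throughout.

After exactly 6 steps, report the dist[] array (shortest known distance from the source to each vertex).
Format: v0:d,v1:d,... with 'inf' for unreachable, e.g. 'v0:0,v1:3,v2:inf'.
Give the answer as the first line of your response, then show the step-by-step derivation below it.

v0:61,v1:9,v2:47,v3:inf,v4:inf,v5:27,v6:inf,v7:0,v8:62

step 1: dist = v0:inf,v1:9,v2:inf,v3:inf,v4:inf,v5:inf,v6:inf,v7:0,v8:inf
step 2: dist = v0:inf,v1:9,v2:inf,v3:inf,v4:inf,v5:27,v6:inf,v7:0,v8:inf
step 3: dist = v0:inf,v1:9,v2:47,v3:inf,v4:inf,v5:27,v6:inf,v7:0,v8:inf
step 4: dist = v0:61,v1:9,v2:47,v3:inf,v4:inf,v5:27,v6:inf,v7:0,v8:62
step 5: dist = v0:61,v1:9,v2:47,v3:inf,v4:inf,v5:27,v6:inf,v7:0,v8:62
step 6: dist = v0:61,v1:9,v2:47,v3:inf,v4:inf,v5:27,v6:inf,v7:0,v8:62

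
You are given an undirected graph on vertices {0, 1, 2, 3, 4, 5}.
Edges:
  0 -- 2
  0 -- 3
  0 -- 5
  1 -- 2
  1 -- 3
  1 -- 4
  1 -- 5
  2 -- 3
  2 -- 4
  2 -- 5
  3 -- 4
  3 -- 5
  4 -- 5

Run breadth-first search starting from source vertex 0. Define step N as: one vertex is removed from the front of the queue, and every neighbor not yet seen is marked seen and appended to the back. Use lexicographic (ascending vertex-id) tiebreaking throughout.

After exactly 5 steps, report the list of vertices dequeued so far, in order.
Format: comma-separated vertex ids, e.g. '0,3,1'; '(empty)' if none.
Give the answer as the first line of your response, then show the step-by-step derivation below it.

0,2,3,5,1

step 1: dequeue 0; queue=[2,3,5]; order=0
step 2: dequeue 2; queue=[3,5,1,4]; order=0,2
step 3: dequeue 3; queue=[5,1,4]; order=0,2,3
step 4: dequeue 5; queue=[1,4]; order=0,2,3,5
step 5: dequeue 1; queue=[4]; order=0,2,3,5,1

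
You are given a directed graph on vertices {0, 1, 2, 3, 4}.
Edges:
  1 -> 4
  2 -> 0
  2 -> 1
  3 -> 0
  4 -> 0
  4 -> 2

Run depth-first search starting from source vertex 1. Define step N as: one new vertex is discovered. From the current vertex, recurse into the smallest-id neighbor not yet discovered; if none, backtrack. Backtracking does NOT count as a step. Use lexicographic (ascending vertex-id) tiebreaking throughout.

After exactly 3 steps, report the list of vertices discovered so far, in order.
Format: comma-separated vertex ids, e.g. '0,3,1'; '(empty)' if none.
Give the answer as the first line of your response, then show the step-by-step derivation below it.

1,4,0

step 1: discover 1; path=1; order=1
step 2: discover 4; path=1>4; order=1,4
step 3: discover 0; path=1>4>0; order=1,4,0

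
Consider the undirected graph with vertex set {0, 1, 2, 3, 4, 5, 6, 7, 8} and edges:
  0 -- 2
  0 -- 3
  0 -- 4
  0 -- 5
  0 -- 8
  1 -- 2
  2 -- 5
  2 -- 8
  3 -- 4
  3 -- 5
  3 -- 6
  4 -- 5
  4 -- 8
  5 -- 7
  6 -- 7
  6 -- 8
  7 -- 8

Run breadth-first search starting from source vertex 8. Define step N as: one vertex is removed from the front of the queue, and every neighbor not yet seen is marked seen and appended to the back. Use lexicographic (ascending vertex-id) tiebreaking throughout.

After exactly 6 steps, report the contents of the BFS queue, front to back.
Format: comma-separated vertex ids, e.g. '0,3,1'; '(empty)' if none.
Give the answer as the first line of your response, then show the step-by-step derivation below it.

3,5,1

step 1: dequeue 8; queue=[0,2,4,6,7]; order=8
step 2: dequeue 0; queue=[2,4,6,7,3,5]; order=8,0
step 3: dequeue 2; queue=[4,6,7,3,5,1]; order=8,0,2
step 4: dequeue 4; queue=[6,7,3,5,1]; order=8,0,2,4
step 5: dequeue 6; queue=[7,3,5,1]; order=8,0,2,4,6
step 6: dequeue 7; queue=[3,5,1]; order=8,0,2,4,6,7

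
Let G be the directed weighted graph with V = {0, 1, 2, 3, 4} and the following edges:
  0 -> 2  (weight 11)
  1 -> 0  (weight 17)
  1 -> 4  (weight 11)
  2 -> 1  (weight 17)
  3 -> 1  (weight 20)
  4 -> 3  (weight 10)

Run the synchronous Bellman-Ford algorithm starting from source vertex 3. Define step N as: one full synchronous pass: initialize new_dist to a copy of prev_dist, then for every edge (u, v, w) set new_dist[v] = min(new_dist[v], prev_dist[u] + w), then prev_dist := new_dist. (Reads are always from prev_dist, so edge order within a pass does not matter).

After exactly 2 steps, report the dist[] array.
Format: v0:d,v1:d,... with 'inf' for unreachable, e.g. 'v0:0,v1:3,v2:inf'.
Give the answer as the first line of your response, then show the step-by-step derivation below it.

v0:37,v1:20,v2:inf,v3:0,v4:31

step 1: dist = v0:inf,v1:20,v2:inf,v3:0,v4:inf
step 2: dist = v0:37,v1:20,v2:inf,v3:0,v4:31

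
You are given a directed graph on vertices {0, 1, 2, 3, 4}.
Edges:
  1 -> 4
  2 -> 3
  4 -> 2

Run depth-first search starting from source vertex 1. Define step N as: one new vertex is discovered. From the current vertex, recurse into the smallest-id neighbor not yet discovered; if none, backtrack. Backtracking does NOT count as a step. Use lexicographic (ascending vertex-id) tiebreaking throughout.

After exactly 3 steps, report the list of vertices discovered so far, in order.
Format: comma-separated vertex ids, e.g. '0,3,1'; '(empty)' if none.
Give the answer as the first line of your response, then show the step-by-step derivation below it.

1,4,2

step 1: discover 1; path=1; order=1
step 2: discover 4; path=1>4; order=1,4
step 3: discover 2; path=1>4>2; order=1,4,2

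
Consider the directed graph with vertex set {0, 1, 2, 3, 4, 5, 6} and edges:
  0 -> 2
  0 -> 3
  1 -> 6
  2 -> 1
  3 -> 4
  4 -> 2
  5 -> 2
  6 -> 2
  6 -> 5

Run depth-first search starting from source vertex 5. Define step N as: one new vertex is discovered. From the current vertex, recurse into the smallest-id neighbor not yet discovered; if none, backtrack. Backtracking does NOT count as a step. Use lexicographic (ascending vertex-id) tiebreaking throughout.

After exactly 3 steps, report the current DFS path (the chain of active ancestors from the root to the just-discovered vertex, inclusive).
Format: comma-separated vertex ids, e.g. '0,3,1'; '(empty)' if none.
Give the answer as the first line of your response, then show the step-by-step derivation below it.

5,2,1

step 1: discover 5; path=5; order=5
step 2: discover 2; path=5>2; order=5,2
step 3: discover 1; path=5>2>1; order=5,2,1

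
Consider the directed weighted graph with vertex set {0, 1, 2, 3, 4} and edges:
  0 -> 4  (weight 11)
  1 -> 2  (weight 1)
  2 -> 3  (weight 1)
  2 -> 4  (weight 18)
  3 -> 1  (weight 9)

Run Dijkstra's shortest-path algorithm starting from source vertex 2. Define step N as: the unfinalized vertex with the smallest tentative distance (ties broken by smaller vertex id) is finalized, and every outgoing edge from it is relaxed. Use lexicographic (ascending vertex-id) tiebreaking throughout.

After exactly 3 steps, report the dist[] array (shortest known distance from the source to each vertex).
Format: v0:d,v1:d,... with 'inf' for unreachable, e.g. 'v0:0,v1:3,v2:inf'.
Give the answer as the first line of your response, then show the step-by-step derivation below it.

v0:inf,v1:10,v2:0,v3:1,v4:18

step 1: dist = v0:inf,v1:inf,v2:0,v3:1,v4:18
step 2: dist = v0:inf,v1:10,v2:0,v3:1,v4:18
step 3: dist = v0:inf,v1:10,v2:0,v3:1,v4:18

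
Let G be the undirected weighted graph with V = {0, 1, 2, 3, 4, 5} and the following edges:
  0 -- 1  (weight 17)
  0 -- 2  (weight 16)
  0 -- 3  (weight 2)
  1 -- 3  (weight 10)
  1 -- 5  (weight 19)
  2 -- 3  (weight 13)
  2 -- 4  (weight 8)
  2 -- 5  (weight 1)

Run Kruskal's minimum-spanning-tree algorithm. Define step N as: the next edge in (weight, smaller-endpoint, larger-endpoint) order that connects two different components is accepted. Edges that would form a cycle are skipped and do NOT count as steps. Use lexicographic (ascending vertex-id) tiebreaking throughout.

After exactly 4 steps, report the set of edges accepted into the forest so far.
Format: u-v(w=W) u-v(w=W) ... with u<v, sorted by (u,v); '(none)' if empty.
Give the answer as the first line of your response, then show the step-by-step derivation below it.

0-3(w=2) 1-3(w=10) 2-4(w=8) 2-5(w=1)

step 1: add edge 2-5 (w=1); MST = {2-5(w=1)}
step 2: add edge 0-3 (w=2); MST = {0-3(w=2) 2-5(w=1)}
step 3: add edge 2-4 (w=8); MST = {0-3(w=2) 2-4(w=8) 2-5(w=1)}
step 4: add edge 1-3 (w=10); MST = {0-3(w=2) 1-3(w=10) 2-4(w=8) 2-5(w=1)}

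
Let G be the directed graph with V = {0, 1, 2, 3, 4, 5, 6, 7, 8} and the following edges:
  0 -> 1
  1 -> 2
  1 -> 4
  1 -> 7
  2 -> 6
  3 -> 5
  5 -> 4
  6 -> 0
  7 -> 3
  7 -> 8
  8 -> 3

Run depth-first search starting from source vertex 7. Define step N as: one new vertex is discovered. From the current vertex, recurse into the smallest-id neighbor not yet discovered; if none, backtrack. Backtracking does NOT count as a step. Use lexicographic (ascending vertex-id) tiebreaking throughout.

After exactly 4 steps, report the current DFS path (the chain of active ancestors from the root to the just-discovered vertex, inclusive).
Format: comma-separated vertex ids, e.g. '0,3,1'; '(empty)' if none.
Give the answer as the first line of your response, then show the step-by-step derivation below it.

7,3,5,4

step 1: discover 7; path=7; order=7
step 2: discover 3; path=7>3; order=7,3
step 3: discover 5; path=7>3>5; order=7,3,5
step 4: discover 4; path=7>3>5>4; order=7,3,5,4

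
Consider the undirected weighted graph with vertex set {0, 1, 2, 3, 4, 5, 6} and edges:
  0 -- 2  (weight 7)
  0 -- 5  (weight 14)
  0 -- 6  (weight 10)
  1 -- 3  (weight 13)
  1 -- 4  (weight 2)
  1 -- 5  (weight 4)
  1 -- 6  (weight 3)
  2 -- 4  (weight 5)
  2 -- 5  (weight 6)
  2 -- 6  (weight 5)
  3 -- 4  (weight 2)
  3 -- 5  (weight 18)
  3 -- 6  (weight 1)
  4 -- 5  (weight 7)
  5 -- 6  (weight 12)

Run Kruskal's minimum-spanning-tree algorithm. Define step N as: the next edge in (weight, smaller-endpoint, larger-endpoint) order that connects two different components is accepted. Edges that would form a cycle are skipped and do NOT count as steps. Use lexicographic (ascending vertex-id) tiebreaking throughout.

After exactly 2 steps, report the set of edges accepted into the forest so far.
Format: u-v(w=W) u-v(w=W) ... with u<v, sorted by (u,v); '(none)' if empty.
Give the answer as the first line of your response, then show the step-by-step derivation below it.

1-4(w=2) 3-6(w=1)

step 1: add edge 3-6 (w=1); MST = {3-6(w=1)}
step 2: add edge 1-4 (w=2); MST = {1-4(w=2) 3-6(w=1)}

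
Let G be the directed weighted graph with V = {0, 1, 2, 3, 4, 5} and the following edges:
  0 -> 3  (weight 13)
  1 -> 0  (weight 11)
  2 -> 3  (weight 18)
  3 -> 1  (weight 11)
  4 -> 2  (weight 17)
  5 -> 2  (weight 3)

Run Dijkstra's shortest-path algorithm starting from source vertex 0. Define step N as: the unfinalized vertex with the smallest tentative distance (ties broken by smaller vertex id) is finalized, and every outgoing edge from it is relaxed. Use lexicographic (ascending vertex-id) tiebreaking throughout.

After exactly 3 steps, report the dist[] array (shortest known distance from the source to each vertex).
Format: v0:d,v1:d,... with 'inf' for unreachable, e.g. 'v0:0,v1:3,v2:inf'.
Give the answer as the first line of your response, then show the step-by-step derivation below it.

v0:0,v1:24,v2:inf,v3:13,v4:inf,v5:inf

step 1: dist = v0:0,v1:inf,v2:inf,v3:13,v4:inf,v5:inf
step 2: dist = v0:0,v1:24,v2:inf,v3:13,v4:inf,v5:inf
step 3: dist = v0:0,v1:24,v2:inf,v3:13,v4:inf,v5:inf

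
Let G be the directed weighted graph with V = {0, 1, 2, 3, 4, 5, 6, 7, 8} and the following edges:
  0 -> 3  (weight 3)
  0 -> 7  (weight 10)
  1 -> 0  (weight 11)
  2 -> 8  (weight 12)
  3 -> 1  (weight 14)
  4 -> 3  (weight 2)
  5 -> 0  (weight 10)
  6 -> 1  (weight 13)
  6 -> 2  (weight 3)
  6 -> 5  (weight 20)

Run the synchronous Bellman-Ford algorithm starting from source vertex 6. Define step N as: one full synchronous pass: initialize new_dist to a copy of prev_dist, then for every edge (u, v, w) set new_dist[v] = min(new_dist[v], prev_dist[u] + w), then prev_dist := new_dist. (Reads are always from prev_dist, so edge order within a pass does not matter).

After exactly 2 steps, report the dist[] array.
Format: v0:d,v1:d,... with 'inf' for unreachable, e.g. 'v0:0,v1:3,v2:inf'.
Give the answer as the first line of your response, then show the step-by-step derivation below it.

v0:24,v1:13,v2:3,v3:inf,v4:inf,v5:20,v6:0,v7:inf,v8:15

step 1: dist = v0:inf,v1:13,v2:3,v3:inf,v4:inf,v5:20,v6:0,v7:inf,v8:inf
step 2: dist = v0:24,v1:13,v2:3,v3:inf,v4:inf,v5:20,v6:0,v7:inf,v8:15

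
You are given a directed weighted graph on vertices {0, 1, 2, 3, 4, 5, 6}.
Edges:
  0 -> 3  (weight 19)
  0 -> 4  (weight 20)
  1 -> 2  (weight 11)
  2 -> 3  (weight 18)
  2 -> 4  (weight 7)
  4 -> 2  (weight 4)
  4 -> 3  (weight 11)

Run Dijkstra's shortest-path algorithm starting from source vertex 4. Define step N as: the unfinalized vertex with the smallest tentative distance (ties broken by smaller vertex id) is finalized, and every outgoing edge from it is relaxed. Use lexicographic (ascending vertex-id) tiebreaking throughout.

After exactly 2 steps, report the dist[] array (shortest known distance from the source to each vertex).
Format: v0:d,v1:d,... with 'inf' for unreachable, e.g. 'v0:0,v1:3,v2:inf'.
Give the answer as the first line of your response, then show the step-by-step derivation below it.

v0:inf,v1:inf,v2:4,v3:11,v4:0,v5:inf,v6:inf

step 1: dist = v0:inf,v1:inf,v2:4,v3:11,v4:0,v5:inf,v6:inf
step 2: dist = v0:inf,v1:inf,v2:4,v3:11,v4:0,v5:inf,v6:inf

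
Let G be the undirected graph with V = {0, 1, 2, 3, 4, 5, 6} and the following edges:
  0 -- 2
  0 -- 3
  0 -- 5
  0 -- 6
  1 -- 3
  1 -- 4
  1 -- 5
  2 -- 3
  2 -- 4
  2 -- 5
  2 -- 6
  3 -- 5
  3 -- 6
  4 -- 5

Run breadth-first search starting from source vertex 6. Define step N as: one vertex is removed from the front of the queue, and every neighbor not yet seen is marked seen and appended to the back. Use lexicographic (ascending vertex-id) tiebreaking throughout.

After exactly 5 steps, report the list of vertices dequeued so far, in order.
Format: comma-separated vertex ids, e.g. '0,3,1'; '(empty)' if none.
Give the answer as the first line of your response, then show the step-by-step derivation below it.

6,0,2,3,5

step 1: dequeue 6; queue=[0,2,3]; order=6
step 2: dequeue 0; queue=[2,3,5]; order=6,0
step 3: dequeue 2; queue=[3,5,4]; order=6,0,2
step 4: dequeue 3; queue=[5,4,1]; order=6,0,2,3
step 5: dequeue 5; queue=[4,1]; order=6,0,2,3,5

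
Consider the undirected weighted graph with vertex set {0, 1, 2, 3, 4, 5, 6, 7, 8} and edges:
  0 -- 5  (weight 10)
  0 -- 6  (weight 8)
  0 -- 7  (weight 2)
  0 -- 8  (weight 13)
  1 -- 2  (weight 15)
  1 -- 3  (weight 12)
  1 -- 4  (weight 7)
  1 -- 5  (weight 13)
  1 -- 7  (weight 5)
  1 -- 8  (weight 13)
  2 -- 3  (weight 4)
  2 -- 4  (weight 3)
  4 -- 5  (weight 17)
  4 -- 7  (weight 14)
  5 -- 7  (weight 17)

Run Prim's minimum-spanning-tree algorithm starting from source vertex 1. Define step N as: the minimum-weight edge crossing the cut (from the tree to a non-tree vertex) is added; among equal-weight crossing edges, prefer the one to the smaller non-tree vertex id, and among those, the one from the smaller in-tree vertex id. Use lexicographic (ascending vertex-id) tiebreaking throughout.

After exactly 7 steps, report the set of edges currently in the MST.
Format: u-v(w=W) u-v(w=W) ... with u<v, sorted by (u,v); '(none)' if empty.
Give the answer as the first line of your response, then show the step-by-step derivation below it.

0-5(w=10) 0-6(w=8) 0-7(w=2) 1-4(w=7) 1-7(w=5) 2-3(w=4) 2-4(w=3)

step 1: add edge 1-7 (w=5); MST = {1-7(w=5)}
step 2: add edge 0-7 (w=2); MST = {0-7(w=2) 1-7(w=5)}
step 3: add edge 1-4 (w=7); MST = {0-7(w=2) 1-4(w=7) 1-7(w=5)}
step 4: add edge 2-4 (w=3); MST = {0-7(w=2) 1-4(w=7) 1-7(w=5) 2-4(w=3)}
step 5: add edge 2-3 (w=4); MST = {0-7(w=2) 1-4(w=7) 1-7(w=5) 2-3(w=4) 2-4(w=3)}
step 6: add edge 0-6 (w=8); MST = {0-6(w=8) 0-7(w=2) 1-4(w=7) 1-7(w=5) 2-3(w=4) 2-4(w=3)}
step 7: add edge 0-5 (w=10); MST = {0-5(w=10) 0-6(w=8) 0-7(w=2) 1-4(w=7) 1-7(w=5) 2-3(w=4) 2-4(w=3)}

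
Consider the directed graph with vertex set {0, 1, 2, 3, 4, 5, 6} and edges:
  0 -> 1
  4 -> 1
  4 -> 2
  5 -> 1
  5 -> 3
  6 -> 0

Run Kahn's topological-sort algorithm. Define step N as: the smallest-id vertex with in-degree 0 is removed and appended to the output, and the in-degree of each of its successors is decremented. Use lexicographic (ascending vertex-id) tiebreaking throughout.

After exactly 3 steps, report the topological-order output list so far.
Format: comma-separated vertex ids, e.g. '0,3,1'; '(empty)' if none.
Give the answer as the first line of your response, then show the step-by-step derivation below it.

4,2,5

step 1: output 4; order=[4]; indeg=(1,2,0,1,0,0,0)
step 2: output 2; order=[4,2]; indeg=(1,2,0,1,0,0,0)
step 3: output 5; order=[4,2,5]; indeg=(1,1,0,0,0,0,0)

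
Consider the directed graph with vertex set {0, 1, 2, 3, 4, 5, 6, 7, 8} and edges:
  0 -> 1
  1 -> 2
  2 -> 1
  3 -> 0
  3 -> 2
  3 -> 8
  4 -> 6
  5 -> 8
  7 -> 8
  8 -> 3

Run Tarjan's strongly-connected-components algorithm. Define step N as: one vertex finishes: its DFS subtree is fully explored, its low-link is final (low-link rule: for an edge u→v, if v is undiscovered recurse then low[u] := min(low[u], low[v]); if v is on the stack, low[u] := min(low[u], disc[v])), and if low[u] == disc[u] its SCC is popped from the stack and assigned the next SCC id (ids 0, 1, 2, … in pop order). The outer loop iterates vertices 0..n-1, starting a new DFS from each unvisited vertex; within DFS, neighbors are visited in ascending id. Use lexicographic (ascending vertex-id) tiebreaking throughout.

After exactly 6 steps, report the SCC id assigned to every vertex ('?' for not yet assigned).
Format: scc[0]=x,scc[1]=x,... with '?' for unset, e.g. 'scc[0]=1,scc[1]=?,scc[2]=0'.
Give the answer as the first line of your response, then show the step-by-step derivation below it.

scc[0]=1,scc[1]=0,scc[2]=0,scc[3]=2,scc[4]=?,scc[5]=?,scc[6]=3,scc[7]=?,scc[8]=2

step 1: low=(low[0]=0,low[1]=1,low[2]=1,low[3]=?,low[4]=?,low[5]=?,low[6]=?,low[7]=?,low[8]=?); scc=(scc[0]=?,scc[1]=?,scc[2]=?,scc[3]=?,scc[4]=?,scc[5]=?,scc[6]=?,scc[7]=?,scc[8]=?)
step 2: low=(low[0]=0,low[1]=1,low[2]=1,low[3]=?,low[4]=?,low[5]=?,low[6]=?,low[7]=?,low[8]=?); scc=(scc[0]=?,scc[1]=0,scc[2]=0,scc[3]=?,scc[4]=?,scc[5]=?,scc[6]=?,scc[7]=?,scc[8]=?)
step 3: low=(low[0]=0,low[1]=1,low[2]=1,low[3]=?,low[4]=?,low[5]=?,low[6]=?,low[7]=?,low[8]=?); scc=(scc[0]=1,scc[1]=0,scc[2]=0,scc[3]=?,scc[4]=?,scc[5]=?,scc[6]=?,scc[7]=?,scc[8]=?)
step 4: low=(low[0]=0,low[1]=1,low[2]=1,low[3]=3,low[4]=?,low[5]=?,low[6]=?,low[7]=?,low[8]=3); scc=(scc[0]=1,scc[1]=0,scc[2]=0,scc[3]=?,scc[4]=?,scc[5]=?,scc[6]=?,scc[7]=?,scc[8]=?)
step 5: low=(low[0]=0,low[1]=1,low[2]=1,low[3]=3,low[4]=?,low[5]=?,low[6]=?,low[7]=?,low[8]=3); scc=(scc[0]=1,scc[1]=0,scc[2]=0,scc[3]=2,scc[4]=?,scc[5]=?,scc[6]=?,scc[7]=?,scc[8]=2)
step 6: low=(low[0]=0,low[1]=1,low[2]=1,low[3]=3,low[4]=5,low[5]=?,low[6]=6,low[7]=?,low[8]=3); scc=(scc[0]=1,scc[1]=0,scc[2]=0,scc[3]=2,scc[4]=?,scc[5]=?,scc[6]=3,scc[7]=?,scc[8]=2)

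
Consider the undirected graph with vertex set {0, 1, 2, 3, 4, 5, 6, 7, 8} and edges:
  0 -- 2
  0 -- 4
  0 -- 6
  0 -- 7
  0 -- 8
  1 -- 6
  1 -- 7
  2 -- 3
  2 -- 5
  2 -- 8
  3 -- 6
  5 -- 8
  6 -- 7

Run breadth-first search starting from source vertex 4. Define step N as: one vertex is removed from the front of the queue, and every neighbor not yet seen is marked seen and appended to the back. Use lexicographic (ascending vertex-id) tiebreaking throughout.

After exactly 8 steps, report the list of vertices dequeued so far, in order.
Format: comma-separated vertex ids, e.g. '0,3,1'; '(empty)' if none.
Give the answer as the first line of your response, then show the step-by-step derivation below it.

4,0,2,6,7,8,3,5

step 1: dequeue 4; queue=[0]; order=4
step 2: dequeue 0; queue=[2,6,7,8]; order=4,0
step 3: dequeue 2; queue=[6,7,8,3,5]; order=4,0,2
step 4: dequeue 6; queue=[7,8,3,5,1]; order=4,0,2,6
step 5: dequeue 7; queue=[8,3,5,1]; order=4,0,2,6,7
step 6: dequeue 8; queue=[3,5,1]; order=4,0,2,6,7,8
step 7: dequeue 3; queue=[5,1]; order=4,0,2,6,7,8,3
step 8: dequeue 5; queue=[1]; order=4,0,2,6,7,8,3,5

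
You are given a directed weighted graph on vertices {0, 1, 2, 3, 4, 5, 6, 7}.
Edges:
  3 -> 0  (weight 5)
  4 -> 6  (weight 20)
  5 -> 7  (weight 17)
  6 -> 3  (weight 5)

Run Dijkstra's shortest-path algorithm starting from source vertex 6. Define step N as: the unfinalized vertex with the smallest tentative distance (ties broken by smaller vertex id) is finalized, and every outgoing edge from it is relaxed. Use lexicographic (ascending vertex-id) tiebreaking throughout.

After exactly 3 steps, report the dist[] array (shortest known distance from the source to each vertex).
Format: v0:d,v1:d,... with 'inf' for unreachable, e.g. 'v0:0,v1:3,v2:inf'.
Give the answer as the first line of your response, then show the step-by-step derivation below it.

v0:10,v1:inf,v2:inf,v3:5,v4:inf,v5:inf,v6:0,v7:inf

step 1: dist = v0:inf,v1:inf,v2:inf,v3:5,v4:inf,v5:inf,v6:0,v7:inf
step 2: dist = v0:10,v1:inf,v2:inf,v3:5,v4:inf,v5:inf,v6:0,v7:inf
step 3: dist = v0:10,v1:inf,v2:inf,v3:5,v4:inf,v5:inf,v6:0,v7:inf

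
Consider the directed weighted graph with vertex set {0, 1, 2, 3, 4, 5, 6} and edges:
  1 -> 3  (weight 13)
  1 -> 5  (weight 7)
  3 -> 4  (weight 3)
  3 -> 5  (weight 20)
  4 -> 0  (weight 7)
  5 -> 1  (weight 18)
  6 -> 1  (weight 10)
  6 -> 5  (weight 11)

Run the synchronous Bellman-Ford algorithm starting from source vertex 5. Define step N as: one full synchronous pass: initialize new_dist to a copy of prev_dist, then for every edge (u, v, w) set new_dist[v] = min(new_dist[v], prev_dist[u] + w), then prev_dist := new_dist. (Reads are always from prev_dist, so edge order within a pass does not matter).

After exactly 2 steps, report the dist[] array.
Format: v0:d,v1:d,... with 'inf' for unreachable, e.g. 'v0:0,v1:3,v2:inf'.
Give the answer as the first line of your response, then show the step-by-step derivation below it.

v0:inf,v1:18,v2:inf,v3:31,v4:inf,v5:0,v6:inf

step 1: dist = v0:inf,v1:18,v2:inf,v3:inf,v4:inf,v5:0,v6:inf
step 2: dist = v0:inf,v1:18,v2:inf,v3:31,v4:inf,v5:0,v6:inf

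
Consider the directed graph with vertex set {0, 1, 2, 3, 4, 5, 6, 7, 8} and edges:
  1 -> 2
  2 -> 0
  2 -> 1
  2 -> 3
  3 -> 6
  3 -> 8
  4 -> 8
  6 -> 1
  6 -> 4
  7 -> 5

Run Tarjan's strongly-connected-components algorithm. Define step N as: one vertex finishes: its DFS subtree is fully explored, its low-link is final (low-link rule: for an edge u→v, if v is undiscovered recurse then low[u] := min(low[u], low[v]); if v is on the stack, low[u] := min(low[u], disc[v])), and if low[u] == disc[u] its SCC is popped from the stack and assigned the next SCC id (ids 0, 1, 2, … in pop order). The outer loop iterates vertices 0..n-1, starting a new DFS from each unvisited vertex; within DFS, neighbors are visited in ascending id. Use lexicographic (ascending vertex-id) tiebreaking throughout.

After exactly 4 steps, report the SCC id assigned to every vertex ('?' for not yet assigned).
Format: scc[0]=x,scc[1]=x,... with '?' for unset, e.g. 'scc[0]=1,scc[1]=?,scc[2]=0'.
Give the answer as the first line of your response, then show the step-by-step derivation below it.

scc[0]=0,scc[1]=?,scc[2]=?,scc[3]=?,scc[4]=2,scc[5]=?,scc[6]=?,scc[7]=?,scc[8]=1

step 1: low=(low[0]=0,low[1]=?,low[2]=?,low[3]=?,low[4]=?,low[5]=?,low[6]=?,low[7]=?,low[8]=?); scc=(scc[0]=0,scc[1]=?,scc[2]=?,scc[3]=?,scc[4]=?,scc[5]=?,scc[6]=?,scc[7]=?,scc[8]=?)
step 2: low=(low[0]=0,low[1]=1,low[2]=1,low[3]=3,low[4]=5,low[5]=?,low[6]=1,low[7]=?,low[8]=6); scc=(scc[0]=0,scc[1]=?,scc[2]=?,scc[3]=?,scc[4]=?,scc[5]=?,scc[6]=?,scc[7]=?,scc[8]=1)
step 3: low=(low[0]=0,low[1]=1,low[2]=1,low[3]=3,low[4]=5,low[5]=?,low[6]=1,low[7]=?,low[8]=6); scc=(scc[0]=0,scc[1]=?,scc[2]=?,scc[3]=?,scc[4]=2,scc[5]=?,scc[6]=?,scc[7]=?,scc[8]=1)
step 4: low=(low[0]=0,low[1]=1,low[2]=1,low[3]=3,low[4]=5,low[5]=?,low[6]=1,low[7]=?,low[8]=6); scc=(scc[0]=0,scc[1]=?,scc[2]=?,scc[3]=?,scc[4]=2,scc[5]=?,scc[6]=?,scc[7]=?,scc[8]=1)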